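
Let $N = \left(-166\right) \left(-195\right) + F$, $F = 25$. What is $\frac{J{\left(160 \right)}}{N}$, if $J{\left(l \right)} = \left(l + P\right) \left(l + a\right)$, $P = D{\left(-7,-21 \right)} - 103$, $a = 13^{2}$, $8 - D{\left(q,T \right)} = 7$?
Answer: $\frac{19082}{32395} \approx 0.58904$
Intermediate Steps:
$D{\left(q,T \right)} = 1$ ($D{\left(q,T \right)} = 8 - 7 = 1$)
$a = 169$
$P = -102$ ($P = 1 - 103 = -102$)
$J{\left(l \right)} = \left(-102 + l\right) \left(169 + l\right)$ ($J{\left(l \right)} = \left(l - 102\right) \left(l + 169\right) = \left(-102 + l\right) \left(169 + l\right)$)
$N = 32395$ ($N = \left(-166\right) \left(-195\right) + 25 = 32370 + 25 = 32395$)
$\frac{J{\left(160 \right)}}{N} = \frac{-17238 + 160^{2} + 67 \cdot 160}{32395} = \left(-17238 + 25600 + 10720\right) \frac{1}{32395} = 19082 \cdot \frac{1}{32395} = \frac{19082}{32395}$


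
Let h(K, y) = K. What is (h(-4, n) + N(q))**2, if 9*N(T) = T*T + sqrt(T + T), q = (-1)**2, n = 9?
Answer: (35 - sqrt(2))**2/81 ≈ 13.926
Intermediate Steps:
q = 1
N(T) = T**2/9 + sqrt(2)*sqrt(T)/9 (N(T) = (T*T + sqrt(T + T))/9 = (T**2 + sqrt(2*T))/9 = (T**2 + sqrt(2)*sqrt(T))/9 = T**2/9 + sqrt(2)*sqrt(T)/9)
(h(-4, n) + N(q))**2 = (-4 + ((1/9)*1**2 + sqrt(2)*sqrt(1)/9))**2 = (-4 + ((1/9)*1 + (1/9)*sqrt(2)*1))**2 = (-4 + (1/9 + sqrt(2)/9))**2 = (-35/9 + sqrt(2)/9)**2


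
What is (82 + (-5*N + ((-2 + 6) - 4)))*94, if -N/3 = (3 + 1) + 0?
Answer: 13348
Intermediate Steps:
N = -12 (N = -3*((3 + 1) + 0) = -3*(4 + 0) = -3*4 = -12)
(82 + (-5*N + ((-2 + 6) - 4)))*94 = (82 + (-5*(-12) + ((-2 + 6) - 4)))*94 = (82 + (60 + (4 - 4)))*94 = (82 + (60 + 0))*94 = (82 + 60)*94 = 142*94 = 13348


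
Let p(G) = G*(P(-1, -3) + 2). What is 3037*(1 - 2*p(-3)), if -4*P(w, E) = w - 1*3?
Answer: 57703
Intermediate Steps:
P(w, E) = 3/4 - w/4 (P(w, E) = -(w - 1*3)/4 = -(w - 3)/4 = -(-3 + w)/4 = 3/4 - w/4)
p(G) = 3*G (p(G) = G*((3/4 - 1/4*(-1)) + 2) = G*((3/4 + 1/4) + 2) = G*(1 + 2) = G*3 = 3*G)
3037*(1 - 2*p(-3)) = 3037*(1 - 6*(-3)) = 3037*(1 - 2*(-9)) = 3037*(1 + 18) = 3037*19 = 57703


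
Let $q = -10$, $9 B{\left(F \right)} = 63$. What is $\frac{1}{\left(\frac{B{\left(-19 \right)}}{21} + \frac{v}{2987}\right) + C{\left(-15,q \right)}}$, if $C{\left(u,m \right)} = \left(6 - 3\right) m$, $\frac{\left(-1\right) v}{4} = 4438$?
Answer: $- \frac{8961}{319099} \approx -0.028082$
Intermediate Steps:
$v = -17752$ ($v = \left(-4\right) 4438 = -17752$)
$B{\left(F \right)} = 7$ ($B{\left(F \right)} = \frac{1}{9} \cdot 63 = 7$)
$C{\left(u,m \right)} = 3 m$
$\frac{1}{\left(\frac{B{\left(-19 \right)}}{21} + \frac{v}{2987}\right) + C{\left(-15,q \right)}} = \frac{1}{\left(\frac{7}{21} - \frac{17752}{2987}\right) + 3 \left(-10\right)} = \frac{1}{\left(7 \cdot \frac{1}{21} - \frac{17752}{2987}\right) - 30} = \frac{1}{\left(\frac{1}{3} - \frac{17752}{2987}\right) - 30} = \frac{1}{- \frac{50269}{8961} - 30} = \frac{1}{- \frac{319099}{8961}} = - \frac{8961}{319099}$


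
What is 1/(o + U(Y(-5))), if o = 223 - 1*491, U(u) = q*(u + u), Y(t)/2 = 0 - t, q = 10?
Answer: -1/68 ≈ -0.014706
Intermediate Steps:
Y(t) = -2*t (Y(t) = 2*(0 - t) = 2*(-t) = -2*t)
U(u) = 20*u (U(u) = 10*(u + u) = 10*(2*u) = 20*u)
o = -268 (o = 223 - 491 = -268)
1/(o + U(Y(-5))) = 1/(-268 + 20*(-2*(-5))) = 1/(-268 + 20*10) = 1/(-268 + 200) = 1/(-68) = -1/68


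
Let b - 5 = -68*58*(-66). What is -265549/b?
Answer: -265549/260309 ≈ -1.0201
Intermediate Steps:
b = 260309 (b = 5 - 68*58*(-66) = 5 - 3944*(-66) = 5 + 260304 = 260309)
-265549/b = -265549/260309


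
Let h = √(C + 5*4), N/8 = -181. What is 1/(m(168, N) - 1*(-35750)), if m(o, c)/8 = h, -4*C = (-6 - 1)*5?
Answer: 3575/127806066 - √115/319515165 ≈ 2.7939e-5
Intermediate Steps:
N = -1448 (N = 8*(-181) = -1448)
C = 35/4 (C = -(-6 - 1)*5/4 = -(-7)*5/4 = -¼*(-35) = 35/4 ≈ 8.7500)
h = √115/2 (h = √(35/4 + 5*4) = √(35/4 + 20) = √(115/4) = √115/2 ≈ 5.3619)
m(o, c) = 4*√115 (m(o, c) = 8*(√115/2) = 4*√115)
1/(m(168, N) - 1*(-35750)) = 1/(4*√115 - 1*(-35750)) = 1/(4*√115 + 35750) = 1/(35750 + 4*√115)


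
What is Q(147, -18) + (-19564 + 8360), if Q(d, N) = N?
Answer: -11222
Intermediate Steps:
Q(147, -18) + (-19564 + 8360) = -18 + (-19564 + 8360) = -18 - 11204 = -11222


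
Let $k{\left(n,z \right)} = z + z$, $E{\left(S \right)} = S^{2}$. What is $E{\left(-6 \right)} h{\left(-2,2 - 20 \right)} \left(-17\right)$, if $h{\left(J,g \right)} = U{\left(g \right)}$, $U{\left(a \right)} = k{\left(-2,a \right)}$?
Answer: $22032$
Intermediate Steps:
$k{\left(n,z \right)} = 2 z$
$U{\left(a \right)} = 2 a$
$h{\left(J,g \right)} = 2 g$
$E{\left(-6 \right)} h{\left(-2,2 - 20 \right)} \left(-17\right) = \left(-6\right)^{2} \cdot 2 \left(2 - 20\right) \left(-17\right) = 36 \cdot 2 \left(2 - 20\right) \left(-17\right) = 36 \cdot 2 \left(-18\right) \left(-17\right) = 36 \left(-36\right) \left(-17\right) = \left(-1296\right) \left(-17\right) = 22032$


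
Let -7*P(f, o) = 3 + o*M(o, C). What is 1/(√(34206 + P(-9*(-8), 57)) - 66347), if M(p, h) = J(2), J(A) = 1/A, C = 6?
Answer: -132694/8803780415 - 151*√6/8803780415 ≈ -1.5114e-5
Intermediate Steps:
M(p, h) = ½ (M(p, h) = 1/2 = ½)
P(f, o) = -3/7 - o/14 (P(f, o) = -(3 + o*(½))/7 = -(3 + o/2)/7 = -3/7 - o/14)
1/(√(34206 + P(-9*(-8), 57)) - 66347) = 1/(√(34206 + (-3/7 - 1/14*57)) - 66347) = 1/(√(34206 + (-3/7 - 57/14)) - 66347) = 1/(√(34206 - 9/2) - 66347) = 1/(√(68403/2) - 66347) = 1/(151*√6/2 - 66347) = 1/(-66347 + 151*√6/2)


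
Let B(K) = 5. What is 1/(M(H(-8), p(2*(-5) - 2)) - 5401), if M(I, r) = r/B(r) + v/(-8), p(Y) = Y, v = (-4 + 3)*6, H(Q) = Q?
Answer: -20/108053 ≈ -0.00018509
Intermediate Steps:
v = -6 (v = -1*6 = -6)
M(I, r) = ¾ + r/5 (M(I, r) = r/5 - 6/(-8) = r*(⅕) - 6*(-⅛) = r/5 + ¾ = ¾ + r/5)
1/(M(H(-8), p(2*(-5) - 2)) - 5401) = 1/((¾ + (2*(-5) - 2)/5) - 5401) = 1/((¾ + (-10 - 2)/5) - 5401) = 1/((¾ + (⅕)*(-12)) - 5401) = 1/((¾ - 12/5) - 5401) = 1/(-33/20 - 5401) = 1/(-108053/20) = -20/108053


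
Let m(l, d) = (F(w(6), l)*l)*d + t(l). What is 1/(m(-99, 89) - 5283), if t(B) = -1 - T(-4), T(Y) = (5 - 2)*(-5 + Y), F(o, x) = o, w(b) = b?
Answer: -1/58123 ≈ -1.7205e-5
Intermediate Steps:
T(Y) = -15 + 3*Y (T(Y) = 3*(-5 + Y) = -15 + 3*Y)
t(B) = 26 (t(B) = -1 - (-15 + 3*(-4)) = -1 - (-15 - 12) = -1 - 1*(-27) = -1 + 27 = 26)
m(l, d) = 26 + 6*d*l (m(l, d) = (6*l)*d + 26 = 6*d*l + 26 = 26 + 6*d*l)
1/(m(-99, 89) - 5283) = 1/((26 + 6*89*(-99)) - 5283) = 1/((26 - 52866) - 5283) = 1/(-52840 - 5283) = 1/(-58123) = -1/58123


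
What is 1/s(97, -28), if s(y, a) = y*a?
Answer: -1/2716 ≈ -0.00036819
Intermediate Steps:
s(y, a) = a*y
1/s(97, -28) = 1/(-28*97) = 1/(-2716) = -1/2716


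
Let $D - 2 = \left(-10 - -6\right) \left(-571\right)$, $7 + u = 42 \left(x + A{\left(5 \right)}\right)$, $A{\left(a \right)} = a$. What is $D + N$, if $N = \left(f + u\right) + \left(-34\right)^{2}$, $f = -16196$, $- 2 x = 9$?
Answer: $-12740$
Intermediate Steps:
$x = - \frac{9}{2}$ ($x = \left(- \frac{1}{2}\right) 9 = - \frac{9}{2} \approx -4.5$)
$u = 14$ ($u = -7 + 42 \left(- \frac{9}{2} + 5\right) = -7 + 42 \cdot \frac{1}{2} = -7 + 21 = 14$)
$D = 2286$ ($D = 2 + \left(-10 - -6\right) \left(-571\right) = 2 + \left(-10 + 6\right) \left(-571\right) = 2 - -2284 = 2 + 2284 = 2286$)
$N = -15026$ ($N = \left(-16196 + 14\right) + \left(-34\right)^{2} = -16182 + 1156 = -15026$)
$D + N = 2286 - 15026 = -12740$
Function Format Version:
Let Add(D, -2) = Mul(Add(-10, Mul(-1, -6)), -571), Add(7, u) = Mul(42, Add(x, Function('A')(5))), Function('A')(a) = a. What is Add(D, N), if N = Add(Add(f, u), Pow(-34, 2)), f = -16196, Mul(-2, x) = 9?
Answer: -12740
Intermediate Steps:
x = Rational(-9, 2) (x = Mul(Rational(-1, 2), 9) = Rational(-9, 2) ≈ -4.5000)
u = 14 (u = Add(-7, Mul(42, Add(Rational(-9, 2), 5))) = Add(-7, Mul(42, Rational(1, 2))) = Add(-7, 21) = 14)
D = 2286 (D = Add(2, Mul(Add(-10, Mul(-1, -6)), -571)) = Add(2, Mul(Add(-10, 6), -571)) = Add(2, Mul(-4, -571)) = Add(2, 2284) = 2286)
N = -15026 (N = Add(Add(-16196, 14), Pow(-34, 2)) = Add(-16182, 1156) = -15026)
Add(D, N) = Add(2286, -15026) = -12740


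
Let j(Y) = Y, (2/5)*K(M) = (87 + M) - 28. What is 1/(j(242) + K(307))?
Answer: 1/1157 ≈ 0.00086430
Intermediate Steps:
K(M) = 295/2 + 5*M/2 (K(M) = 5*((87 + M) - 28)/2 = 5*(59 + M)/2 = 295/2 + 5*M/2)
1/(j(242) + K(307)) = 1/(242 + (295/2 + (5/2)*307)) = 1/(242 + (295/2 + 1535/2)) = 1/(242 + 915) = 1/1157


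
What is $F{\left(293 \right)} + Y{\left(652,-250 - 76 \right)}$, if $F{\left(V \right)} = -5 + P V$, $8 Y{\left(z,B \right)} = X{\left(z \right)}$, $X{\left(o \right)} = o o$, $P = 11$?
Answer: $56356$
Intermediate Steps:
$X{\left(o \right)} = o^{2}$
$Y{\left(z,B \right)} = \frac{z^{2}}{8}$
$F{\left(V \right)} = -5 + 11 V$
$F{\left(293 \right)} + Y{\left(652,-250 - 76 \right)} = \left(-5 + 11 \cdot 293\right) + \frac{652^{2}}{8} = \left(-5 + 3223\right) + \frac{1}{8} \cdot 425104 = 3218 + 53138 = 56356$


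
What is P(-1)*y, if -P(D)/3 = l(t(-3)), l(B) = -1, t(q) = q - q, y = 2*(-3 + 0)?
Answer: -18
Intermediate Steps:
y = -6 (y = 2*(-3) = -6)
t(q) = 0
P(D) = 3 (P(D) = -3*(-1) = 3)
P(-1)*y = 3*(-6) = -18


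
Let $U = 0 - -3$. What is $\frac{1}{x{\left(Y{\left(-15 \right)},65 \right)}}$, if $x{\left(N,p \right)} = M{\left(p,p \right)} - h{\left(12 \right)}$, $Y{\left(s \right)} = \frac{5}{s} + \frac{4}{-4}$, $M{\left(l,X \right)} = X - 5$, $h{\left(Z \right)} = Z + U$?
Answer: $\frac{1}{45} \approx 0.022222$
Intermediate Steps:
$U = 3$ ($U = 0 + 3 = 3$)
$h{\left(Z \right)} = 3 + Z$ ($h{\left(Z \right)} = Z + 3 = 3 + Z$)
$M{\left(l,X \right)} = -5 + X$
$Y{\left(s \right)} = -1 + \frac{5}{s}$ ($Y{\left(s \right)} = \frac{5}{s} + 4 \left(- \frac{1}{4}\right) = \frac{5}{s} - 1 = -1 + \frac{5}{s}$)
$x{\left(N,p \right)} = -20 + p$ ($x{\left(N,p \right)} = \left(-5 + p\right) - \left(3 + 12\right) = \left(-5 + p\right) - 15 = -20 + p$)
$\frac{1}{x{\left(Y{\left(-15 \right)},65 \right)}} = \frac{1}{-20 + 65} = \frac{1}{45}$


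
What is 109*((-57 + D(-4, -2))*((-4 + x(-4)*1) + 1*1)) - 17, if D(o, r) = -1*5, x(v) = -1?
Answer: 27015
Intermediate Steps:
D(o, r) = -5
109*((-57 + D(-4, -2))*((-4 + x(-4)*1) + 1*1)) - 17 = 109*((-57 - 5)*((-4 - 1*1) + 1*1)) - 17 = 109*(-62*((-4 - 1) + 1)) - 17 = 109*(-62*(-5 + 1)) - 17 = 109*(-62*(-4)) - 17 = 109*248 - 17 = 27032 - 17 = 27015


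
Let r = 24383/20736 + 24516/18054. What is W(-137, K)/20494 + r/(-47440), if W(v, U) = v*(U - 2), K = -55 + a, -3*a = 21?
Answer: 4325008070928173/10110376621117440 ≈ 0.42778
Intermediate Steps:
a = -7 (a = -⅓*21 = -7)
K = -62 (K = -55 - 7 = -62)
r = 52698581/20798208 (r = 24383*(1/20736) + 24516*(1/18054) = 24383/20736 + 1362/1003 = 52698581/20798208 ≈ 2.5338)
W(v, U) = v*(-2 + U)
W(-137, K)/20494 + r/(-47440) = -137*(-2 - 62)/20494 + (52698581/20798208)/(-47440) = -137*(-64)*(1/20494) + (52698581/20798208)*(-1/47440) = 8768*(1/20494) - 52698581/986666987520 = 4384/10247 - 52698581/986666987520 = 4325008070928173/10110376621117440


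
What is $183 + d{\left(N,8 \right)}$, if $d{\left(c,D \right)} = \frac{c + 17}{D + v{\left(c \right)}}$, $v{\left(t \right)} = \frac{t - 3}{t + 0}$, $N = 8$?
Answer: $\frac{12827}{69} \approx 185.9$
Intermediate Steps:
$v{\left(t \right)} = \frac{-3 + t}{t}$
$d{\left(c,D \right)} = \frac{17 + c}{D + \frac{-3 + c}{c}}$ ($d{\left(c,D \right)} = \frac{c + 17}{D + \frac{-3 + c}{c}} = \frac{17 + c}{D + \frac{-3 + c}{c}}$)
$183 + d{\left(N,8 \right)} = 183 + \frac{8 \left(17 + 8\right)}{-3 + 8 + 8 \cdot 8} = 183 + 8 \frac{1}{-3 + 8 + 64} \cdot 25 = 183 + 8 \cdot \frac{1}{69} \cdot 25 = 183 + \frac{200}{69} = \frac{12827}{69}$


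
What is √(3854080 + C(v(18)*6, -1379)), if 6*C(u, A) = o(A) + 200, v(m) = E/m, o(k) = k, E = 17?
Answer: √15415534/2 ≈ 1963.1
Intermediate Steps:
v(m) = 17/m
C(u, A) = 100/3 + A/6 (C(u, A) = (A + 200)/6 = (200 + A)/6 = 100/3 + A/6)
√(3854080 + C(v(18)*6, -1379)) = √(3854080 + (100/3 + (⅙)*(-1379))) = √(3854080 + (100/3 - 1379/6)) = √(3854080 - 393/2) = √(7707767/2) = √15415534/2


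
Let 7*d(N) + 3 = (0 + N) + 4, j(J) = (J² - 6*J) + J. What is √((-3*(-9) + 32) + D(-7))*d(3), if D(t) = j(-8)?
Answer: 4*√163/7 ≈ 7.2955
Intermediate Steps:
j(J) = J² - 5*J
D(t) = 104 (D(t) = -8*(-5 - 8) = -8*(-13) = 104)
d(N) = ⅐ + N/7 (d(N) = -3/7 + ((0 + N) + 4)/7 = -3/7 + (N + 4)/7 = -3/7 + (4 + N)/7 = -3/7 + (4/7 + N/7) = ⅐ + N/7)
√((-3*(-9) + 32) + D(-7))*d(3) = √((-3*(-9) + 32) + 104)*(⅐ + (⅐)*3) = √((27 + 32) + 104)*(⅐ + 3/7) = √(59 + 104)*(4/7) = √163*(4/7) = 4*√163/7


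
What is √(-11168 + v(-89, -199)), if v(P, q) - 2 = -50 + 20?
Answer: 6*I*√311 ≈ 105.81*I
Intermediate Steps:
v(P, q) = -28 (v(P, q) = 2 + (-50 + 20) = 2 - 30 = -28)
√(-11168 + v(-89, -199)) = √(-11168 - 28) = √(-11196) = 6*I*√311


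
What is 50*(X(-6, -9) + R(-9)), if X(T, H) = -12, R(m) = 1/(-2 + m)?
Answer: -6650/11 ≈ -604.54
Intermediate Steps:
50*(X(-6, -9) + R(-9)) = 50*(-12 + 1/(-2 - 9)) = 50*(-12 + 1/(-11)) = 50*(-12 - 1/11) = 50*(-133/11) = -6650/11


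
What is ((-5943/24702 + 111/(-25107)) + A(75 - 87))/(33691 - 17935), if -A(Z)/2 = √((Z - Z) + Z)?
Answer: -16883647/1085751411576 - I*√3/3939 ≈ -1.555e-5 - 0.00043972*I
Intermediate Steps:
A(Z) = -2*√Z (A(Z) = -2*√((Z - Z) + Z) = -2*√(0 + Z) = -2*√Z)
((-5943/24702 + 111/(-25107)) + A(75 - 87))/(33691 - 17935) = ((-5943/24702 + 111/(-25107)) - 2*√(75 - 87))/(33691 - 17935) = ((-5943*1/24702 + 111*(-1/25107)) - 4*I*√3)/15756 = ((-1981/8234 - 37/8369) - 4*I*√3)*(1/15756) = (-16883647/68910346 - 4*I*√3)*(1/15756) = -16883647/1085751411576 - I*√3/3939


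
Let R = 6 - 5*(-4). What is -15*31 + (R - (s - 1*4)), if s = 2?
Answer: -437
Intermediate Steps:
R = 26 (R = 6 + 20 = 26)
-15*31 + (R - (s - 1*4)) = -15*31 + (26 - (2 - 1*4)) = -465 + (26 - (2 - 4)) = -465 + (26 - 1*(-2)) = -465 + (26 + 2) = -465 + 28 = -437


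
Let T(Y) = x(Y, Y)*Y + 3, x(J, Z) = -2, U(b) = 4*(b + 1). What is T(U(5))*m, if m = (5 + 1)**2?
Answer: -1620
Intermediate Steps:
U(b) = 4 + 4*b (U(b) = 4*(1 + b) = 4 + 4*b)
T(Y) = 3 - 2*Y (T(Y) = -2*Y + 3 = 3 - 2*Y)
m = 36 (m = 6**2 = 36)
T(U(5))*m = (3 - 2*(4 + 4*5))*36 = (3 - 2*(4 + 20))*36 = (3 - 2*24)*36 = (3 - 48)*36 = -45*36 = -1620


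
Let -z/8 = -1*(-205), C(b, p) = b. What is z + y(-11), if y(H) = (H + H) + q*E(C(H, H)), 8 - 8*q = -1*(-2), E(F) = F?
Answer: -6681/4 ≈ -1670.3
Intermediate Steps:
q = 3/4 (q = 1 - (-1)*(-2)/8 = 1 - 1/8*2 = 1 - 1/4 = 3/4 ≈ 0.75000)
y(H) = 11*H/4 (y(H) = (H + H) + 3*H/4 = 2*H + 3*H/4 = 11*H/4)
z = -1640 (z = -(-8)*(-205) = -8*205 = -1640)
z + y(-11) = -1640 + (11/4)*(-11) = -1640 - 121/4 = -6681/4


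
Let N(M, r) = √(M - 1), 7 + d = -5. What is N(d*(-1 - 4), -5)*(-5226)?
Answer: -5226*√59 ≈ -40142.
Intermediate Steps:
d = -12 (d = -7 - 5 = -12)
N(M, r) = √(-1 + M)
N(d*(-1 - 4), -5)*(-5226) = √(-1 - 12*(-1 - 4))*(-5226) = √(-1 - 12*(-5))*(-5226) = √(-1 + 60)*(-5226) = √59*(-5226) = -5226*√59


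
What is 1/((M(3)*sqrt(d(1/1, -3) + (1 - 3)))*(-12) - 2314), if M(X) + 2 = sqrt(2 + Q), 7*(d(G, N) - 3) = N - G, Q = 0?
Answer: 7/(2*(-8099 - 6*sqrt(42) + 12*sqrt(21))) ≈ -0.00043301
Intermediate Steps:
d(G, N) = 3 - G/7 + N/7 (d(G, N) = 3 + (N - G)/7 = 3 + (-G/7 + N/7) = 3 - G/7 + N/7)
M(X) = -2 + sqrt(2) (M(X) = -2 + sqrt(2 + 0) = -2 + sqrt(2))
1/((M(3)*sqrt(d(1/1, -3) + (1 - 3)))*(-12) - 2314) = 1/(((-2 + sqrt(2))*sqrt((3 - 1/7/1 + (1/7)*(-3)) + (1 - 3)))*(-12) - 2314) = 1/(((-2 + sqrt(2))*sqrt((3 - 1/7*1 - 3/7) - 2))*(-12) - 2314) = 1/(((-2 + sqrt(2))*sqrt((3 - 1/7 - 3/7) - 2))*(-12) - 2314) = 1/(((-2 + sqrt(2))*sqrt(17/7 - 2))*(-12) - 2314) = 1/(((-2 + sqrt(2))*sqrt(3/7))*(-12) - 2314) = 1/(((-2 + sqrt(2))*(sqrt(21)/7))*(-12) - 2314) = 1/((sqrt(21)*(-2 + sqrt(2))/7)*(-12) - 2314) = 1/(-12*sqrt(21)*(-2 + sqrt(2))/7 - 2314) = 1/(-2314 - 12*sqrt(21)*(-2 + sqrt(2))/7)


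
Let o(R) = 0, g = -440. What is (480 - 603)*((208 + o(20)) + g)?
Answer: 28536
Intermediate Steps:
(480 - 603)*((208 + o(20)) + g) = (480 - 603)*((208 + 0) - 440) = -123*(208 - 440) = -123*(-232) = 28536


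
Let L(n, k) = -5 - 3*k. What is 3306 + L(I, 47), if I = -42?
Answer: 3160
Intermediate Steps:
3306 + L(I, 47) = 3306 + (-5 - 3*47) = 3306 + (-5 - 141) = 3306 - 146 = 3160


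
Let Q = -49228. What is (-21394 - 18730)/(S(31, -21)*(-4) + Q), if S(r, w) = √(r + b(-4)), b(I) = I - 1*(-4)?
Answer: 3982307/4885878 - 10031*√31/151462218 ≈ 0.81470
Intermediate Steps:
b(I) = 4 + I (b(I) = I + 4 = 4 + I)
S(r, w) = √r (S(r, w) = √(r + (4 - 4)) = √(r + 0) = √r)
(-21394 - 18730)/(S(31, -21)*(-4) + Q) = (-21394 - 18730)/(√31*(-4) - 49228) = -40124/(-4*√31 - 49228) = -40124/(-49228 - 4*√31)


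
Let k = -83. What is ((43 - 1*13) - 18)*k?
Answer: -996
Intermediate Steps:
((43 - 1*13) - 18)*k = ((43 - 1*13) - 18)*(-83) = ((43 - 13) - 18)*(-83) = (30 - 18)*(-83) = 12*(-83) = -996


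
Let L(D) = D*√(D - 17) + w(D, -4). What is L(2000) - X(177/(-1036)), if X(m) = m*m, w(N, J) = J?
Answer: -4324513/1073296 + 2000*√1983 ≈ 89058.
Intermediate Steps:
L(D) = -4 + D*√(-17 + D) (L(D) = D*√(D - 17) - 4 = D*√(-17 + D) - 4 = -4 + D*√(-17 + D))
X(m) = m²
L(2000) - X(177/(-1036)) = (-4 + 2000*√(-17 + 2000)) - (177/(-1036))² = (-4 + 2000*√1983) - (177*(-1/1036))² = (-4 + 2000*√1983) - (-177/1036)² = (-4 + 2000*√1983) - 1*31329/1073296 = (-4 + 2000*√1983) - 31329/1073296 = -4324513/1073296 + 2000*√1983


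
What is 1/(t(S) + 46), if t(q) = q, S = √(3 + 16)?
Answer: 46/2097 - √19/2097 ≈ 0.019857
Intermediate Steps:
S = √19 ≈ 4.3589
1/(t(S) + 46) = 1/(√19 + 46) = 1/(46 + √19)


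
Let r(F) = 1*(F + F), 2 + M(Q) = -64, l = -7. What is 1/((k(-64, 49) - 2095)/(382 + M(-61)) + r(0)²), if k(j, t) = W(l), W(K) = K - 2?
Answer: -79/526 ≈ -0.15019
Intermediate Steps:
M(Q) = -66 (M(Q) = -2 - 64 = -66)
r(F) = 2*F (r(F) = 1*(2*F) = 2*F)
W(K) = -2 + K
k(j, t) = -9 (k(j, t) = -2 - 7 = -9)
1/((k(-64, 49) - 2095)/(382 + M(-61)) + r(0)²) = 1/((-9 - 2095)/(382 - 66) + (2*0)²) = 1/(-2104/316 + 0²) = 1/(-2104*1/316 + 0) = 1/(-526/79 + 0) = 1/(-526/79) = -79/526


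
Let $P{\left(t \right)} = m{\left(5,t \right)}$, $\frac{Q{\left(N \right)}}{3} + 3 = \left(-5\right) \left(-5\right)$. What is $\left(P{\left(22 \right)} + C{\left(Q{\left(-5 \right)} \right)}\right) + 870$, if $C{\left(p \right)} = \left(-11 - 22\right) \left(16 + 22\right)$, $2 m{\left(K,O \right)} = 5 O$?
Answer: $-329$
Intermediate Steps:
$m{\left(K,O \right)} = \frac{5 O}{2}$
$Q{\left(N \right)} = 66$ ($Q{\left(N \right)} = -9 + 3 \left(\left(-5\right) \left(-5\right)\right) = -9 + 3 \cdot 25 = -9 + 75 = 66$)
$P{\left(t \right)} = \frac{5 t}{2}$
$C{\left(p \right)} = -1254$ ($C{\left(p \right)} = \left(-33\right) 38 = -1254$)
$\left(P{\left(22 \right)} + C{\left(Q{\left(-5 \right)} \right)}\right) + 870 = \left(\frac{5}{2} \cdot 22 - 1254\right) + 870 = \left(55 - 1254\right) + 870 = -1199 + 870 = -329$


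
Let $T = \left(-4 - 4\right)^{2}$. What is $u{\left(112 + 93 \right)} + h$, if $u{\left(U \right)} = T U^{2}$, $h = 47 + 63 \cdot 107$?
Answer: $2696388$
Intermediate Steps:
$T = 64$ ($T = \left(-8\right)^{2} = 64$)
$h = 6788$ ($h = 47 + 6741 = 6788$)
$u{\left(U \right)} = 64 U^{2}$
$u{\left(112 + 93 \right)} + h = 64 \left(112 + 93\right)^{2} + 6788 = 64 \cdot 205^{2} + 6788 = 64 \cdot 42025 + 6788 = 2689600 + 6788 = 2696388$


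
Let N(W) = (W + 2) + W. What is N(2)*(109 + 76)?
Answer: 1110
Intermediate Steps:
N(W) = 2 + 2*W (N(W) = (2 + W) + W = 2 + 2*W)
N(2)*(109 + 76) = (2 + 2*2)*(109 + 76) = (2 + 4)*185 = 6*185 = 1110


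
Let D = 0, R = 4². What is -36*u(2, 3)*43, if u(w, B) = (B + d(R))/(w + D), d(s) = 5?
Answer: -6192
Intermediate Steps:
R = 16
u(w, B) = (5 + B)/w (u(w, B) = (B + 5)/(w + 0) = (5 + B)/w)
-36*u(2, 3)*43 = -36*(5 + 3)/2*43 = -18*8*43 = -36*4*43 = -144*43 = -6192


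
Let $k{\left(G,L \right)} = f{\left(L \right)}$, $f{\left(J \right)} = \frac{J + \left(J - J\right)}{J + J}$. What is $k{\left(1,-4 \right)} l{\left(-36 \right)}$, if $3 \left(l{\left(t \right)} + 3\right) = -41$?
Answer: $- \frac{25}{3} \approx -8.3333$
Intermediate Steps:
$l{\left(t \right)} = - \frac{50}{3}$ ($l{\left(t \right)} = -3 + \frac{1}{3} \left(-41\right) = -3 - \frac{41}{3} = - \frac{50}{3}$)
$f{\left(J \right)} = \frac{1}{2}$ ($f{\left(J \right)} = \frac{J + 0}{2 J} = J \frac{1}{2 J} = \frac{1}{2}$)
$k{\left(G,L \right)} = \frac{1}{2}$
$k{\left(1,-4 \right)} l{\left(-36 \right)} = \frac{1}{2} \left(- \frac{50}{3}\right) = - \frac{25}{3}$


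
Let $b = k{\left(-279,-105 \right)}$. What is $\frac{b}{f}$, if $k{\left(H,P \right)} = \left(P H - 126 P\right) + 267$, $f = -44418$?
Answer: $- \frac{7132}{7403} \approx -0.96339$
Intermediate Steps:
$k{\left(H,P \right)} = 267 - 126 P + H P$ ($k{\left(H,P \right)} = \left(H P - 126 P\right) + 267 = \left(- 126 P + H P\right) + 267 = 267 - 126 P + H P$)
$b = 42792$ ($b = 267 - -13230 - -29295 = 267 + 13230 + 29295 = 42792$)
$\frac{b}{f} = \frac{42792}{-44418} = 42792 \left(- \frac{1}{44418}\right) = - \frac{7132}{7403}$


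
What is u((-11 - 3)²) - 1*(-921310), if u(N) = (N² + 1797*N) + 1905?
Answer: 1313843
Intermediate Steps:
u(N) = 1905 + N² + 1797*N
u((-11 - 3)²) - 1*(-921310) = (1905 + ((-11 - 3)²)² + 1797*(-11 - 3)²) - 1*(-921310) = (1905 + ((-14)²)² + 1797*(-14)²) + 921310 = (1905 + 196² + 1797*196) + 921310 = (1905 + 38416 + 352212) + 921310 = 392533 + 921310 = 1313843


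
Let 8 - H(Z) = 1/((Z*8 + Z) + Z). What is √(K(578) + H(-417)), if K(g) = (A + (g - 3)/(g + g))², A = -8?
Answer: 47*√169071309345/2410260 ≈ 8.0181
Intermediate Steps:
H(Z) = 8 - 1/(10*Z) (H(Z) = 8 - 1/((Z*8 + Z) + Z) = 8 - 1/((8*Z + Z) + Z) = 8 - 1/(9*Z + Z) = 8 - 1/(10*Z))
K(g) = (-8 + (-3 + g)/(2*g))² (K(g) = (-8 + (g - 3)/(g + g))² = (-8 + (-3 + g)/((2*g)))² = (-8 + (-3 + g)*(1/(2*g)))² = (-8 + (-3 + g)/(2*g))²)
√(K(578) + H(-417)) = √((9/4)*(1 + 5*578)²/578² + (8 - ⅒/(-417))) = √((9/4)*(1/334084)*(1 + 2890)² + (8 - ⅒*(-1/417))) = √((9/4)*(1/334084)*2891² + (8 + 1/4170)) = √((9/4)*(1/334084)*8357881 + 33361/4170) = √(75220929/1336336 + 33361/4170) = √(179126389613/2786260560) = 47*√169071309345/2410260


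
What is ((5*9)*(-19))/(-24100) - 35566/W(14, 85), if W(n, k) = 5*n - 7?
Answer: -171417347/303660 ≈ -564.50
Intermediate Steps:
W(n, k) = -7 + 5*n
((5*9)*(-19))/(-24100) - 35566/W(14, 85) = ((5*9)*(-19))/(-24100) - 35566/(-7 + 5*14) = (45*(-19))*(-1/24100) - 35566/(-7 + 70) = -855*(-1/24100) - 35566/63 = 171/4820 - 35566*1/63 = 171/4820 - 35566/63 = -171417347/303660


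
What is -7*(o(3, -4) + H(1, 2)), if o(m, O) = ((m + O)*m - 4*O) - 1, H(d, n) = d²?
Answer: -91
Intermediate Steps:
o(m, O) = -1 - 4*O + m*(O + m) (o(m, O) = ((O + m)*m - 4*O) - 1 = (m*(O + m) - 4*O) - 1 = (-4*O + m*(O + m)) - 1 = -1 - 4*O + m*(O + m))
-7*(o(3, -4) + H(1, 2)) = -7*((-1 + 3² - 4*(-4) - 4*3) + 1²) = -7*((-1 + 9 + 16 - 12) + 1) = -7*(12 + 1) = -7*13 = -91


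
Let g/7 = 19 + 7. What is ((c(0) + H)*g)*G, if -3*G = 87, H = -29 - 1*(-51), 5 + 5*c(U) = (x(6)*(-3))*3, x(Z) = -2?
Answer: -649194/5 ≈ -1.2984e+5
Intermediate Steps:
c(U) = 13/5 (c(U) = -1 + (-2*(-3)*3)/5 = -1 + (6*3)/5 = -1 + (⅕)*18 = -1 + 18/5 = 13/5)
H = 22 (H = -29 + 51 = 22)
G = -29 (G = -⅓*87 = -29)
g = 182 (g = 7*(19 + 7) = 7*26 = 182)
((c(0) + H)*g)*G = ((13/5 + 22)*182)*(-29) = ((123/5)*182)*(-29) = (22386/5)*(-29) = -649194/5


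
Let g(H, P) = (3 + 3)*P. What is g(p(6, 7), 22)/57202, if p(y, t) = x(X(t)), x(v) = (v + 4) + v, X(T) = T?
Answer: 66/28601 ≈ 0.0023076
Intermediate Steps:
x(v) = 4 + 2*v (x(v) = (4 + v) + v = 4 + 2*v)
p(y, t) = 4 + 2*t
g(H, P) = 6*P
g(p(6, 7), 22)/57202 = (6*22)/57202 = 132*(1/57202) = 66/28601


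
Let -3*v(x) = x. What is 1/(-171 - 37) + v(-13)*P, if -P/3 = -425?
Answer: 1149199/208 ≈ 5525.0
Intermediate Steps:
P = 1275 (P = -3*(-425) = 1275)
v(x) = -x/3
1/(-171 - 37) + v(-13)*P = 1/(-171 - 37) - ⅓*(-13)*1275 = 1/(-208) + (13/3)*1275 = -1/208 + 5525 = 1149199/208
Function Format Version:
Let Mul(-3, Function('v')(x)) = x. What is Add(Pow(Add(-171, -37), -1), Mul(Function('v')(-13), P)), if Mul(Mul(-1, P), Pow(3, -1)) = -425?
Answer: Rational(1149199, 208) ≈ 5525.0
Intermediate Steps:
P = 1275 (P = Mul(-3, -425) = 1275)
Function('v')(x) = Mul(Rational(-1, 3), x)
Add(Pow(Add(-171, -37), -1), Mul(Function('v')(-13), P)) = Add(Pow(Add(-171, -37), -1), Mul(Mul(Rational(-1, 3), -13), 1275)) = Add(Pow(-208, -1), Mul(Rational(13, 3), 1275)) = Add(Rational(-1, 208), 5525) = Rational(1149199, 208)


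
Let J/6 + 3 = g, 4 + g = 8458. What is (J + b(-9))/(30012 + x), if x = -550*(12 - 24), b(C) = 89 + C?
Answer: 25393/18306 ≈ 1.3871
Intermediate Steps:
g = 8454 (g = -4 + 8458 = 8454)
J = 50706 (J = -18 + 6*8454 = -18 + 50724 = 50706)
x = 6600 (x = -550*(-12) = 6600)
(J + b(-9))/(30012 + x) = (50706 + (89 - 9))/(30012 + 6600) = (50706 + 80)/36612 = 50786*(1/36612) = 25393/18306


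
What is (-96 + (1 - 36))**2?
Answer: 17161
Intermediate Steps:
(-96 + (1 - 36))**2 = (-96 - 35)**2 = (-131)**2 = 17161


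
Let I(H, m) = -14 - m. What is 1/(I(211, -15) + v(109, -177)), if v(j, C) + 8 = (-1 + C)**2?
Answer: 1/31677 ≈ 3.1569e-5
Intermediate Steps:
v(j, C) = -8 + (-1 + C)**2
1/(I(211, -15) + v(109, -177)) = 1/((-14 - 1*(-15)) + (-8 + (-1 - 177)**2)) = 1/((-14 + 15) + (-8 + (-178)**2)) = 1/(1 + (-8 + 31684)) = 1/(1 + 31676) = 1/31677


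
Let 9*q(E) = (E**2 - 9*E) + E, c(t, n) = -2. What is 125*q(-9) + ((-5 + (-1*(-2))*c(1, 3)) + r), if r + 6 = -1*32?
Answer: 2078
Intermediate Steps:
r = -38 (r = -6 - 1*32 = -6 - 32 = -38)
q(E) = -8*E/9 + E**2/9 (q(E) = ((E**2 - 9*E) + E)/9 = (E**2 - 8*E)/9 = -8*E/9 + E**2/9)
125*q(-9) + ((-5 + (-1*(-2))*c(1, 3)) + r) = 125*((1/9)*(-9)*(-8 - 9)) + ((-5 - 1*(-2)*(-2)) - 38) = 125*((1/9)*(-9)*(-17)) + ((-5 + 2*(-2)) - 38) = 125*17 + ((-5 - 4) - 38) = 2125 + (-9 - 38) = 2125 - 47 = 2078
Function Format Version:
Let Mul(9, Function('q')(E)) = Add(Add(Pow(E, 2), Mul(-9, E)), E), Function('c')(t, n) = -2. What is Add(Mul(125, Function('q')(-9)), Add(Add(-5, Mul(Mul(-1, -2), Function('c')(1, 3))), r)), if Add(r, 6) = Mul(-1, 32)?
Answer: 2078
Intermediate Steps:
r = -38 (r = Add(-6, Mul(-1, 32)) = Add(-6, -32) = -38)
Function('q')(E) = Add(Mul(Rational(-8, 9), E), Mul(Rational(1, 9), Pow(E, 2))) (Function('q')(E) = Mul(Rational(1, 9), Add(Add(Pow(E, 2), Mul(-9, E)), E)) = Mul(Rational(1, 9), Add(Pow(E, 2), Mul(-8, E))) = Add(Mul(Rational(-8, 9), E), Mul(Rational(1, 9), Pow(E, 2))))
Add(Mul(125, Function('q')(-9)), Add(Add(-5, Mul(Mul(-1, -2), Function('c')(1, 3))), r)) = Add(Mul(125, Mul(Rational(1, 9), -9, Add(-8, -9))), Add(Add(-5, Mul(Mul(-1, -2), -2)), -38)) = Add(Mul(125, Mul(Rational(1, 9), -9, -17)), Add(Add(-5, Mul(2, -2)), -38)) = Add(Mul(125, 17), Add(Add(-5, -4), -38)) = Add(2125, Add(-9, -38)) = Add(2125, -47) = 2078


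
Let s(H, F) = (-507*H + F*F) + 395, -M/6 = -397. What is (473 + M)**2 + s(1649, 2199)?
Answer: 12150978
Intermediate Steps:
M = 2382 (M = -6*(-397) = 2382)
s(H, F) = 395 + F**2 - 507*H (s(H, F) = (-507*H + F**2) + 395 = (F**2 - 507*H) + 395 = 395 + F**2 - 507*H)
(473 + M)**2 + s(1649, 2199) = (473 + 2382)**2 + (395 + 2199**2 - 507*1649) = 2855**2 + (395 + 4835601 - 836043) = 8151025 + 3999953 = 12150978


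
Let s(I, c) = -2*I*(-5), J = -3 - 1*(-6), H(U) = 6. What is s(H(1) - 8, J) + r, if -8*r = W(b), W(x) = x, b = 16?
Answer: -22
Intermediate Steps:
J = 3 (J = -3 + 6 = 3)
s(I, c) = 10*I
r = -2 (r = -1/8*16 = -2)
s(H(1) - 8, J) + r = 10*(6 - 8) - 2 = 10*(-2) - 2 = -20 - 2 = -22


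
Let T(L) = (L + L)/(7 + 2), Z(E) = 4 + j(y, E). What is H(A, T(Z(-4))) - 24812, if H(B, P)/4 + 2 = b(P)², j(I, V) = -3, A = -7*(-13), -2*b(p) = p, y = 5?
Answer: -2010416/81 ≈ -24820.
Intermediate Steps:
b(p) = -p/2
A = 91
Z(E) = 1 (Z(E) = 4 - 3 = 1)
T(L) = 2*L/9 (T(L) = (2*L)/9 = (2*L)*(⅑) = 2*L/9)
H(B, P) = -8 + P² (H(B, P) = -8 + 4*(-P/2)² = -8 + 4*(P²/4) = -8 + P²)
H(A, T(Z(-4))) - 24812 = (-8 + ((2/9)*1)²) - 24812 = (-8 + (2/9)²) - 24812 = (-8 + 4/81) - 24812 = -644/81 - 24812 = -2010416/81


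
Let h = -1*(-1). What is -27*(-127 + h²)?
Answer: 3402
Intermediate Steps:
h = 1
-27*(-127 + h²) = -27*(-127 + 1²) = -27*(-127 + 1) = -27*(-126) = 3402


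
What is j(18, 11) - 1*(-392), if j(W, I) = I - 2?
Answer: 401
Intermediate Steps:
j(W, I) = -2 + I
j(18, 11) - 1*(-392) = (-2 + 11) - 1*(-392) = 9 + 392 = 401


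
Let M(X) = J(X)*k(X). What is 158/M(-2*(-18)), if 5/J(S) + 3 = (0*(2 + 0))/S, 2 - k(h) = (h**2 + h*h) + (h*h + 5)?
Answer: 158/6485 ≈ 0.024364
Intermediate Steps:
k(h) = -3 - 3*h**2 (k(h) = 2 - ((h**2 + h*h) + (h*h + 5)) = 2 - ((h**2 + h**2) + (h**2 + 5)) = 2 - (2*h**2 + (5 + h**2)) = 2 - (5 + 3*h**2) = 2 + (-5 - 3*h**2) = -3 - 3*h**2)
J(S) = -5/3 (J(S) = 5/(-3 + (0*(2 + 0))/S) = 5/(-3 + (0*2)/S) = 5/(-3 + 0/S) = 5/(-3 + 0) = 5/(-3) = 5*(-1/3) = -5/3)
M(X) = 5 + 5*X**2 (M(X) = -5*(-3 - 3*X**2)/3 = 5 + 5*X**2)
158/M(-2*(-18)) = 158/(5 + 5*(-2*(-18))**2) = 158/(5 + 5*36**2) = 158/(5 + 5*1296) = 158/(5 + 6480) = 158/6485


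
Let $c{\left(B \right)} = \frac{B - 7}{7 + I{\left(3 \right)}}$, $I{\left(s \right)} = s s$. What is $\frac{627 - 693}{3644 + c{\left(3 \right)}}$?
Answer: $- \frac{24}{1325} \approx -0.018113$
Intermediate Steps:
$I{\left(s \right)} = s^{2}$
$c{\left(B \right)} = - \frac{7}{16} + \frac{B}{16}$ ($c{\left(B \right)} = \frac{B - 7}{7 + 3^{2}} = \frac{-7 + B}{7 + 9} = \frac{-7 + B}{16} = \left(-7 + B\right) \frac{1}{16} = - \frac{7}{16} + \frac{B}{16}$)
$\frac{627 - 693}{3644 + c{\left(3 \right)}} = \frac{627 - 693}{3644 + \left(- \frac{7}{16} + \frac{1}{16} \cdot 3\right)} = - \frac{66}{3644 + \left(- \frac{7}{16} + \frac{3}{16}\right)} = - \frac{66}{3644 - \frac{1}{4}} = - \frac{66}{\frac{14575}{4}} = \left(-66\right) \frac{4}{14575} = - \frac{24}{1325}$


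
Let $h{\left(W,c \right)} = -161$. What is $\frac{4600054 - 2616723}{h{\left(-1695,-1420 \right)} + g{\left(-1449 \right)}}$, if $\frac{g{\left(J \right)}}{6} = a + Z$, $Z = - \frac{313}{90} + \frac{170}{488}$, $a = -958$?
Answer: $- \frac{3629495730}{10847831} \approx -334.58$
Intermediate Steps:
$Z = - \frac{34361}{10980}$ ($Z = \left(-313\right) \frac{1}{90} + 170 \cdot \frac{1}{488} = - \frac{313}{90} + \frac{85}{244} = - \frac{34361}{10980} \approx -3.1294$)
$g{\left(J \right)} = - \frac{10553201}{1830}$ ($g{\left(J \right)} = 6 \left(-958 - \frac{34361}{10980}\right) = 6 \left(- \frac{10553201}{10980}\right) = - \frac{10553201}{1830}$)
$\frac{4600054 - 2616723}{h{\left(-1695,-1420 \right)} + g{\left(-1449 \right)}} = \frac{4600054 - 2616723}{-161 - \frac{10553201}{1830}} = \frac{1983331}{- \frac{10847831}{1830}} = 1983331 \left(- \frac{1830}{10847831}\right) = - \frac{3629495730}{10847831}$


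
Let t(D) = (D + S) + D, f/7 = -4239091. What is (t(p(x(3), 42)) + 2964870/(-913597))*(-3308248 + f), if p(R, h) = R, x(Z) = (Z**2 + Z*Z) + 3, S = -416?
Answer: 11367211546568980/913597 ≈ 1.2442e+10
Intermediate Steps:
f = -29673637 (f = 7*(-4239091) = -29673637)
x(Z) = 3 + 2*Z**2 (x(Z) = (Z**2 + Z**2) + 3 = 2*Z**2 + 3 = 3 + 2*Z**2)
t(D) = -416 + 2*D (t(D) = (D - 416) + D = (-416 + D) + D = -416 + 2*D)
(t(p(x(3), 42)) + 2964870/(-913597))*(-3308248 + f) = ((-416 + 2*(3 + 2*3**2)) + 2964870/(-913597))*(-3308248 - 29673637) = ((-416 + 2*(3 + 2*9)) + 2964870*(-1/913597))*(-32981885) = ((-416 + 2*(3 + 18)) - 2964870/913597)*(-32981885) = ((-416 + 2*21) - 2964870/913597)*(-32981885) = ((-416 + 42) - 2964870/913597)*(-32981885) = (-374 - 2964870/913597)*(-32981885) = -344650148/913597*(-32981885) = 11367211546568980/913597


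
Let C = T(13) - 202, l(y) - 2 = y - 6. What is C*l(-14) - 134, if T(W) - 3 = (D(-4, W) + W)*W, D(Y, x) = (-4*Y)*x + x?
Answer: -51308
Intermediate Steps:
D(Y, x) = x - 4*Y*x (D(Y, x) = -4*Y*x + x = x - 4*Y*x)
T(W) = 3 + 18*W² (T(W) = 3 + (W*(1 - 4*(-4)) + W)*W = 3 + (W*(1 + 16) + W)*W = 3 + (W*17 + W)*W = 3 + (17*W + W)*W = 3 + (18*W)*W = 3 + 18*W²)
l(y) = -4 + y (l(y) = 2 + (y - 6) = 2 + (-6 + y) = -4 + y)
C = 2843 (C = (3 + 18*13²) - 202 = (3 + 18*169) - 202 = (3 + 3042) - 202 = 3045 - 202 = 2843)
C*l(-14) - 134 = 2843*(-4 - 14) - 134 = 2843*(-18) - 134 = -51174 - 134 = -51308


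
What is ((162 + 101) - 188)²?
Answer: 5625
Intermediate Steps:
((162 + 101) - 188)² = (263 - 188)² = 75² = 5625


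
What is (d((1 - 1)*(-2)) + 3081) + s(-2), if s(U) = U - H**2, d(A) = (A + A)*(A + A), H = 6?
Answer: 3043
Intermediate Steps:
d(A) = 4*A**2 (d(A) = (2*A)*(2*A) = 4*A**2)
s(U) = -36 + U (s(U) = U - 1*6**2 = U - 1*36 = U - 36 = -36 + U)
(d((1 - 1)*(-2)) + 3081) + s(-2) = (4*((1 - 1)*(-2))**2 + 3081) + (-36 - 2) = (4*(0*(-2))**2 + 3081) - 38 = (4*0**2 + 3081) - 38 = (4*0 + 3081) - 38 = (0 + 3081) - 38 = 3081 - 38 = 3043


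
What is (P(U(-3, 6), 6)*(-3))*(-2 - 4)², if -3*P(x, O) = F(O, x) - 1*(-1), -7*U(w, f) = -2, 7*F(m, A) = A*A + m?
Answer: 23076/343 ≈ 67.277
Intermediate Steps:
F(m, A) = m/7 + A²/7 (F(m, A) = (A*A + m)/7 = (A² + m)/7 = (m + A²)/7 = m/7 + A²/7)
U(w, f) = 2/7 (U(w, f) = -⅐*(-2) = 2/7)
P(x, O) = -⅓ - O/21 - x²/21 (P(x, O) = -((O/7 + x²/7) - 1*(-1))/3 = -((O/7 + x²/7) + 1)/3 = -(1 + O/7 + x²/7)/3 = -⅓ - O/21 - x²/21)
(P(U(-3, 6), 6)*(-3))*(-2 - 4)² = ((-⅓ - 1/21*6 - (2/7)²/21)*(-3))*(-2 - 4)² = ((-⅓ - 2/7 - 1/21*4/49)*(-3))*(-6)² = ((-⅓ - 2/7 - 4/1029)*(-3))*36 = -641/1029*(-3)*36 = (641/343)*36 = 23076/343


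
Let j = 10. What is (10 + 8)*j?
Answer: 180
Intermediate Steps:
(10 + 8)*j = (10 + 8)*10 = 18*10 = 180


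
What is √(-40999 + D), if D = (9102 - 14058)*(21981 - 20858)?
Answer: I*√5606587 ≈ 2367.8*I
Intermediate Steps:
D = -5565588 (D = -4956*1123 = -5565588)
√(-40999 + D) = √(-40999 - 5565588) = √(-5606587) = I*√5606587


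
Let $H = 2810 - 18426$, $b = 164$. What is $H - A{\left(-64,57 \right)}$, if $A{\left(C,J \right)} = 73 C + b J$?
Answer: $-20292$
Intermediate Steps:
$A{\left(C,J \right)} = 73 C + 164 J$
$H = -15616$ ($H = 2810 - 18426 = -15616$)
$H - A{\left(-64,57 \right)} = -15616 - \left(73 \left(-64\right) + 164 \cdot 57\right) = -15616 - \left(-4672 + 9348\right) = -15616 - 4676 = -20292$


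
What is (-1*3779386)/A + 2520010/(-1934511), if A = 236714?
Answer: -3953892718693/228962918427 ≈ -17.269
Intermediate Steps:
(-1*3779386)/A + 2520010/(-1934511) = -1*3779386/236714 + 2520010/(-1934511) = -3779386*1/236714 + 2520010*(-1/1934511) = -1889693/118357 - 2520010/1934511 = -3953892718693/228962918427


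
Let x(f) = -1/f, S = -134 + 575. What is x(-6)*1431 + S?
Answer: 1359/2 ≈ 679.50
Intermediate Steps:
S = 441
x(-6)*1431 + S = -1/(-6)*1431 + 441 = -1*(-⅙)*1431 + 441 = (⅙)*1431 + 441 = 477/2 + 441 = 1359/2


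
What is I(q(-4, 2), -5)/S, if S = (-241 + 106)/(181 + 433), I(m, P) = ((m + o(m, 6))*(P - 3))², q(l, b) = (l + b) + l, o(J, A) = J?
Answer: -628736/15 ≈ -41916.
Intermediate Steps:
q(l, b) = b + 2*l (q(l, b) = (b + l) + l = b + 2*l)
I(m, P) = 4*m²*(-3 + P)² (I(m, P) = ((m + m)*(P - 3))² = ((2*m)*(-3 + P))² = (2*m*(-3 + P))² = 4*m²*(-3 + P)²)
S = -135/614 ≈ -0.21987
I(q(-4, 2), -5)/S = (4*(2 + 2*(-4))²*(-3 - 5)²)/(-135/614) = (4*(2 - 8)²*(-8)²)*(-614/135) = (4*(-6)²*64)*(-614/135) = (4*36*64)*(-614/135) = 9216*(-614/135) = -628736/15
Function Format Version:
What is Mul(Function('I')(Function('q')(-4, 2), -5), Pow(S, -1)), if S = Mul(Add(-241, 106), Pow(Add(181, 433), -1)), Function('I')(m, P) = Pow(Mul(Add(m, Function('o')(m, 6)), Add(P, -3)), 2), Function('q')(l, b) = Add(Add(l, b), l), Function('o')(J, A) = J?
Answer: Rational(-628736, 15) ≈ -41916.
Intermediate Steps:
Function('q')(l, b) = Add(b, Mul(2, l)) (Function('q')(l, b) = Add(Add(b, l), l) = Add(b, Mul(2, l)))
Function('I')(m, P) = Mul(4, Pow(m, 2), Pow(Add(-3, P), 2)) (Function('I')(m, P) = Pow(Mul(Add(m, m), Add(P, -3)), 2) = Pow(Mul(Mul(2, m), Add(-3, P)), 2) = Pow(Mul(2, m, Add(-3, P)), 2) = Mul(4, Pow(m, 2), Pow(Add(-3, P), 2)))
S = Rational(-135, 614) (S = Mul(-135, Pow(614, -1)) = Mul(-135, Rational(1, 614)) = Rational(-135, 614) ≈ -0.21987)
Mul(Function('I')(Function('q')(-4, 2), -5), Pow(S, -1)) = Mul(Mul(4, Pow(Add(2, Mul(2, -4)), 2), Pow(Add(-3, -5), 2)), Pow(Rational(-135, 614), -1)) = Mul(Mul(4, Pow(Add(2, -8), 2), Pow(-8, 2)), Rational(-614, 135)) = Mul(Mul(4, Pow(-6, 2), 64), Rational(-614, 135)) = Mul(Mul(4, 36, 64), Rational(-614, 135)) = Mul(9216, Rational(-614, 135)) = Rational(-628736, 15)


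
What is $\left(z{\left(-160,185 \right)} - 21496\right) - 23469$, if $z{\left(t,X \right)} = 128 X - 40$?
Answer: $-21325$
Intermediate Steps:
$z{\left(t,X \right)} = -40 + 128 X$
$\left(z{\left(-160,185 \right)} - 21496\right) - 23469 = \left(\left(-40 + 128 \cdot 185\right) - 21496\right) - 23469 = \left(\left(-40 + 23680\right) - 21496\right) - 23469 = \left(23640 - 21496\right) - 23469 = 2144 - 23469 = -21325$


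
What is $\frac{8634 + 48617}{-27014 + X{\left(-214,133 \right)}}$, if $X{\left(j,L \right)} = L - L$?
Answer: $- \frac{57251}{27014} \approx -2.1193$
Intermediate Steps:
$X{\left(j,L \right)} = 0$
$\frac{8634 + 48617}{-27014 + X{\left(-214,133 \right)}} = \frac{8634 + 48617}{-27014 + 0} = \frac{57251}{-27014} = 57251 \left(- \frac{1}{27014}\right) = - \frac{57251}{27014}$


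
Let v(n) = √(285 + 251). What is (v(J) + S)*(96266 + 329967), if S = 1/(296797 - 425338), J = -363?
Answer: -426233/128541 + 852466*√134 ≈ 9.8680e+6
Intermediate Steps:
v(n) = 2*√134 (v(n) = √536 = 2*√134)
S = -1/128541 (S = 1/(-128541) = -1/128541 ≈ -7.7796e-6)
(v(J) + S)*(96266 + 329967) = (2*√134 - 1/128541)*(96266 + 329967) = (-1/128541 + 2*√134)*426233 = -426233/128541 + 852466*√134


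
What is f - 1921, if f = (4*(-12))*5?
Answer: -2161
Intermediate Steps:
f = -240 (f = -48*5 = -240)
f - 1921 = -240 - 1921 = -2161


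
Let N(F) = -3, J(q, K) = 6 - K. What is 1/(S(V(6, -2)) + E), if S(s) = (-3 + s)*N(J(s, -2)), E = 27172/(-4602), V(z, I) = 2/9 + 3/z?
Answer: 1534/1425 ≈ 1.0765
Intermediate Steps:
V(z, I) = 2/9 + 3/z (V(z, I) = 2*(1/9) + 3/z = 2/9 + 3/z)
E = -13586/2301 (E = 27172*(-1/4602) = -13586/2301 ≈ -5.9044)
S(s) = 9 - 3*s (S(s) = (-3 + s)*(-3) = 9 - 3*s)
1/(S(V(6, -2)) + E) = 1/((9 - 3*(2/9 + 3/6)) - 13586/2301) = 1/((9 - 3*(2/9 + 3*(1/6))) - 13586/2301) = 1/((9 - 3*(2/9 + 1/2)) - 13586/2301) = 1/((9 - 3*13/18) - 13586/2301) = 1/((9 - 13/6) - 13586/2301) = 1/(41/6 - 13586/2301) = 1/(1425/1534) = 1534/1425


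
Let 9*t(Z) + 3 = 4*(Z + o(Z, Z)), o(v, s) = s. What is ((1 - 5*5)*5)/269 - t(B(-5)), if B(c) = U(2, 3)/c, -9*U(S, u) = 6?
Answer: -8399/36315 ≈ -0.23128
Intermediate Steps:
U(S, u) = -⅔ (U(S, u) = -⅑*6 = -⅔)
B(c) = -2/(3*c)
t(Z) = -⅓ + 8*Z/9 (t(Z) = -⅓ + (4*(Z + Z))/9 = -⅓ + (4*(2*Z))/9 = -⅓ + (8*Z)/9 = -⅓ + 8*Z/9)
((1 - 5*5)*5)/269 - t(B(-5)) = ((1 - 5*5)*5)/269 - (-⅓ + 8*(-⅔/(-5))/9) = ((1 - 25)*5)*(1/269) - (-⅓ + 8*(-⅔*(-⅕))/9) = -24*5*(1/269) - (-⅓ + (8/9)*(2/15)) = -120*1/269 - (-⅓ + 16/135) = -120/269 - 1*(-29/135) = -120/269 + 29/135 = -8399/36315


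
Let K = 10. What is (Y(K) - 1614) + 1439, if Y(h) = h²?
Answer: -75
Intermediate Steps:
(Y(K) - 1614) + 1439 = (10² - 1614) + 1439 = (100 - 1614) + 1439 = -1514 + 1439 = -75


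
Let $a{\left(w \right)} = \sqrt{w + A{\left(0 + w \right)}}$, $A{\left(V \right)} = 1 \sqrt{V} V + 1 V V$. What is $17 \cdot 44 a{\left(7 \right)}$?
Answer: $748 \sqrt{56 + 7 \sqrt{7}} \approx 6457.1$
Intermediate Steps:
$A{\left(V \right)} = V^{2} + V^{\frac{3}{2}}$ ($A{\left(V \right)} = \sqrt{V} V + V V = V^{\frac{3}{2}} + V^{2} = V^{2} + V^{\frac{3}{2}}$)
$a{\left(w \right)} = \sqrt{w + w^{2} + w^{\frac{3}{2}}}$ ($a{\left(w \right)} = \sqrt{w + \left(\left(0 + w\right)^{2} + \left(0 + w\right)^{\frac{3}{2}}\right)} = \sqrt{w + \left(w^{2} + w^{\frac{3}{2}}\right)} = \sqrt{w + w^{2} + w^{\frac{3}{2}}}$)
$17 \cdot 44 a{\left(7 \right)} = 17 \cdot 44 \sqrt{7 + 7^{2} + 7^{\frac{3}{2}}} = 748 \sqrt{7 + 49 + 7 \sqrt{7}} = 748 \sqrt{56 + 7 \sqrt{7}}$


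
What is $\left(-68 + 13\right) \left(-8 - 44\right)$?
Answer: $2860$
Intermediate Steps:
$\left(-68 + 13\right) \left(-8 - 44\right) = - 55 \left(-8 - 44\right) = \left(-55\right) \left(-52\right) = 2860$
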